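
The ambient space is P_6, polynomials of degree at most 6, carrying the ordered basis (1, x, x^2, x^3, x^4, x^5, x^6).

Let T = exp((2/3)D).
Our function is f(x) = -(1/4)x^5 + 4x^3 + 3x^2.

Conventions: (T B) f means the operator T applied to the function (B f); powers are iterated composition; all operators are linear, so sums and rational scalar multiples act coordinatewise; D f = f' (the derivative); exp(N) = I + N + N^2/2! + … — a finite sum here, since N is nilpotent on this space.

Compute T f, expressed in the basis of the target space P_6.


order-1 term: -(5/6)x^4 + 8x^2 + 4x
order-2 term: -(10/9)x^3 + (16/3)x + 4/3
order-3 term: -(20/27)x^2 + 32/27
order-4 term: -(20/81)x
order-5 term: -8/243
the series for exp((2/3)D) f terminates at order 5
exp((2/3)D) f = -(1/4)x^5 - (5/6)x^4 + (26/9)x^3 + (277/27)x^2 + (736/81)x + 604/243

the image equals g(x) = -(1/4)x^5 - (5/6)x^4 + (26/9)x^3 + (277/27)x^2 + (736/81)x + 604/243


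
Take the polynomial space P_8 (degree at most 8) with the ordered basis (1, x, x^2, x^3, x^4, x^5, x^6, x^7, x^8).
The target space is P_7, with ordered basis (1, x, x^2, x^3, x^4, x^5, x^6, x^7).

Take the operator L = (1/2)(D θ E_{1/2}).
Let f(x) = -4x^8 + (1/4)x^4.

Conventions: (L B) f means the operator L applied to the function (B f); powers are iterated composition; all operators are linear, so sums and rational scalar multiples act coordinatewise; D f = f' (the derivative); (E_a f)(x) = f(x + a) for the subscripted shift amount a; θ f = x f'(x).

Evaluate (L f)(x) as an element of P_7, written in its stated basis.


E_{1/2} f = -4x^8 - 16x^7 - 28x^6 - 28x^5 - (69/4)x^4 - (13/2)x^3 - (11/8)x^2 - (1/8)x
θ E_{1/2} f = -32x^8 - 112x^7 - 168x^6 - 140x^5 - 69x^4 - (39/2)x^3 - (11/4)x^2 - (1/8)x
D θ E_{1/2} f = -256x^7 - 784x^6 - 1008x^5 - 700x^4 - 276x^3 - (117/2)x^2 - (11/2)x - 1/8
((1/2)(D θ E_{1/2})) f = -128x^7 - 392x^6 - 504x^5 - 350x^4 - 138x^3 - (117/4)x^2 - (11/4)x - 1/16

the image equals g(x) = -128x^7 - 392x^6 - 504x^5 - 350x^4 - 138x^3 - (117/4)x^2 - (11/4)x - 1/16


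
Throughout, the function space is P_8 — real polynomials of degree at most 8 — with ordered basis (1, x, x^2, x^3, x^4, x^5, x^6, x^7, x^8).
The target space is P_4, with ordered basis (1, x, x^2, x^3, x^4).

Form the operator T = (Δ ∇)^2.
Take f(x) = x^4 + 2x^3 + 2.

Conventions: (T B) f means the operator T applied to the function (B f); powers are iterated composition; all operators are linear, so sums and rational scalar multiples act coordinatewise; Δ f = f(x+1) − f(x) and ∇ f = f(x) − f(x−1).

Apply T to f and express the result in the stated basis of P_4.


the result is g(x) = 24

∇ f = 4x^3 - 2x + 1
Δ ∇ f = 12x^2 + 12x + 2
∇ (Δ ∇) f = 24x
Δ ∇ (Δ ∇) f = 24


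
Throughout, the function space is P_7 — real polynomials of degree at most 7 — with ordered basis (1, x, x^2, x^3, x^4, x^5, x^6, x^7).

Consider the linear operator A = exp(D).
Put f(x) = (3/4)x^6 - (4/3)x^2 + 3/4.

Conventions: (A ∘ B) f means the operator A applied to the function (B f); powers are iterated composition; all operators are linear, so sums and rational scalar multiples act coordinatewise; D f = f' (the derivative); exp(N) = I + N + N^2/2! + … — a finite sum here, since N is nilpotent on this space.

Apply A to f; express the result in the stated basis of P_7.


the result is g(x) = (3/4)x^6 + (9/2)x^5 + (45/4)x^4 + 15x^3 + (119/12)x^2 + (11/6)x + 1/6

order-1 term: (9/2)x^5 - (8/3)x
order-2 term: (45/4)x^4 - 4/3
order-3 term: 15x^3
order-4 term: (45/4)x^2
order-5 term: (9/2)x
order-6 term: 3/4
the series for exp(D) f terminates at order 6
exp(D) f = (3/4)x^6 + (9/2)x^5 + (45/4)x^4 + 15x^3 + (119/12)x^2 + (11/6)x + 1/6


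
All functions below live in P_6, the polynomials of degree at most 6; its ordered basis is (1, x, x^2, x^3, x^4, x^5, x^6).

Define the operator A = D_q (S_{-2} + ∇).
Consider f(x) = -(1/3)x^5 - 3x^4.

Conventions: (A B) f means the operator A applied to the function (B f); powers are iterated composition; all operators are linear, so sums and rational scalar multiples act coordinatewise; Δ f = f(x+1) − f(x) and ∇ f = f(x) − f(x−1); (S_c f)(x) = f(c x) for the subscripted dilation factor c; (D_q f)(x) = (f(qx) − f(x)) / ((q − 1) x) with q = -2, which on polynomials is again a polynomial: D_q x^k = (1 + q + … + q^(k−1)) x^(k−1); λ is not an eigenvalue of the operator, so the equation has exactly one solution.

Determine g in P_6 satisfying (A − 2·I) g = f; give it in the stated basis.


g(x) = (1/6)x^5 - (167/6)x^4 + (4445/4)x^3 - (27009/2)x^2 + (606187/24)x - 161941/4

write g with unknown coordinates in the stated basis and equate coefficients in (A − 2·I) g = f
solving from the highest basis element down gives g = (1/6)x^5 - (167/6)x^4 + (4445/4)x^3 - (27009/2)x^2 + (606187/24)x - 161941/4
check: A g = -(176/3)x^4 + (4445/2)x^3 - 27009x^2 + (606187/12)x - 161941/2
so A g − 2·g = -(1/3)x^5 - 3x^4 = f ✓


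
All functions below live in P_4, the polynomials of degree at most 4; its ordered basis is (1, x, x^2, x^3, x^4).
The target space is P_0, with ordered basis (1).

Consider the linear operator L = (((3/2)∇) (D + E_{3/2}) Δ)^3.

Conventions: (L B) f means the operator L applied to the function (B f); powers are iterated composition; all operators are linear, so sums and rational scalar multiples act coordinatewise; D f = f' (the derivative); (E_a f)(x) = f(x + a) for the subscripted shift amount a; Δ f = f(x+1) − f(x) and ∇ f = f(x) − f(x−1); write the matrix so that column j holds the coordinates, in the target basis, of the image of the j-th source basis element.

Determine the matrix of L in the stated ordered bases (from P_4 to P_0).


image of 1: 0
image of x: 0
image of x^2: 0
image of x^3: 0
image of x^4: 0
each image's coordinates form column j of the matrix

the matrix is [[0, 0, 0, 0, 0]] (rows listed top to bottom)


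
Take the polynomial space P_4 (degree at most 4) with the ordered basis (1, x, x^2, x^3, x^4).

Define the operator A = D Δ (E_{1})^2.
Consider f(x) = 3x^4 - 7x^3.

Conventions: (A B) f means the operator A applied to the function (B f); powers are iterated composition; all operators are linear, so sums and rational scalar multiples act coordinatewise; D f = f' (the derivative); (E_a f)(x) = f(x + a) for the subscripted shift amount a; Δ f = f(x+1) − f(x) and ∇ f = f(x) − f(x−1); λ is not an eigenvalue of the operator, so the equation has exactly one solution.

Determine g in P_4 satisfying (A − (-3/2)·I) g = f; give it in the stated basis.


the result is g(x) = 2x^4 - (14/3)x^3 - 16x^2 - (184/3)x - 100/3

write g with unknown coordinates in the stated basis and equate coefficients in (A − (-3/2)·I) g = f
solving from the highest basis element down gives g = 2x^4 - (14/3)x^3 - 16x^2 - (184/3)x - 100/3
check: A g = 24x^2 + 92x + 50
so A g − (-3/2)·g = 3x^4 - 7x^3 = f ✓


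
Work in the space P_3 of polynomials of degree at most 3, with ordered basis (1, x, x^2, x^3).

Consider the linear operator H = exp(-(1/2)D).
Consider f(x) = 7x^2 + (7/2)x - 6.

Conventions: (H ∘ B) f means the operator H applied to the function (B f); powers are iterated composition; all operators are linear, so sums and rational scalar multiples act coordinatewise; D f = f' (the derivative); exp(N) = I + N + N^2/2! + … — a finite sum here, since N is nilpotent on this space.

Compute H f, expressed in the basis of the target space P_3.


the result is g(x) = 7x^2 - (7/2)x - 6

order-1 term: -7x - 7/4
order-2 term: 7/4
the series for exp(-(1/2)D) f terminates at order 2
exp(-(1/2)D) f = 7x^2 - (7/2)x - 6


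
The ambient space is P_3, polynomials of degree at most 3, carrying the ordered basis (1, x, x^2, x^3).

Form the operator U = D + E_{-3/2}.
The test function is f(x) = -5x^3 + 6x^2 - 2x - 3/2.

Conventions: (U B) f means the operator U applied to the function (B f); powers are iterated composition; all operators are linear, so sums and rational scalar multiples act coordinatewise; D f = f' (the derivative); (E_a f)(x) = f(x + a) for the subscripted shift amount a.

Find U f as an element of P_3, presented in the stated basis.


g(x) = -5x^3 + (27/2)x^2 - (167/4)x + 239/8

D f = -15x^2 + 12x - 2
E_{-3/2} f = -5x^3 + (57/2)x^2 - (215/4)x + 255/8
(D + E_{-3/2}) f = -5x^3 + (27/2)x^2 - (167/4)x + 239/8


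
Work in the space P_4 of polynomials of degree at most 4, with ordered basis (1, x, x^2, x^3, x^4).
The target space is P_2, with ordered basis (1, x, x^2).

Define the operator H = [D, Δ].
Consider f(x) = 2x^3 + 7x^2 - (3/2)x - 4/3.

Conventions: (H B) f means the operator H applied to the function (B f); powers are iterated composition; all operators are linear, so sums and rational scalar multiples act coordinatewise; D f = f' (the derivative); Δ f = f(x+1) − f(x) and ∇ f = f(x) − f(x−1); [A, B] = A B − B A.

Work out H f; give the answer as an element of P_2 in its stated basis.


g(x) = 0

Δ f = 6x^2 + 20x + 15/2
D Δ f = 12x + 20
D f = 6x^2 + 14x - 3/2
Δ D f = 12x + 20
[D, Δ] f = 0


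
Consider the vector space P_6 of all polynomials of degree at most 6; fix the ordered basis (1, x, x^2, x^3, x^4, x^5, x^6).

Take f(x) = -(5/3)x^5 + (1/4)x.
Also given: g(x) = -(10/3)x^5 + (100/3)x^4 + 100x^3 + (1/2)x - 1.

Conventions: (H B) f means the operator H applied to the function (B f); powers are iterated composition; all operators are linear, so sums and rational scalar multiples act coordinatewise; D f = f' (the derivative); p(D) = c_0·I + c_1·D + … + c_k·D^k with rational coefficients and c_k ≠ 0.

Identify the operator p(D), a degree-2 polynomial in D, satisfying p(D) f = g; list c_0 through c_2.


c_0 = 2, c_1 = -4, c_2 = -3

D^0 f = -(5/3)x^5 + (1/4)x
D^1 f = -(25/3)x^4 + 1/4
D^2 f = -(100/3)x^3
matching coefficients of g against c_0 f + c_1 Df + … from the top degree down determines the c_i
solution: c_0 = 2, c_1 = -4, c_2 = -3


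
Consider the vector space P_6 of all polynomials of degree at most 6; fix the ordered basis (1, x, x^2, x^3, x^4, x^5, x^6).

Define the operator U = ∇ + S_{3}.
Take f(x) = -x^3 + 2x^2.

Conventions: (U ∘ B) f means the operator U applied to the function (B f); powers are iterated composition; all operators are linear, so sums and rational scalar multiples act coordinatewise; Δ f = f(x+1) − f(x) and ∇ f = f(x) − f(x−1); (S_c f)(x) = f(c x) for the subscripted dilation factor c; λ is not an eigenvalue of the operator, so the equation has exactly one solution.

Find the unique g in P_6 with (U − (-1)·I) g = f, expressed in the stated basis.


write g with unknown coordinates in the stated basis and equate coefficients in (U − (-1)·I) g = f
solving from the highest basis element down gives g = -(1/28)x^3 + (59/280)x^2 - (37/280)x + 53/280
check: U g = -(27/28)x^3 + (501/280)x^2 + (37/280)x - 53/280
so U g − (-1)·g = -x^3 + 2x^2 = f ✓

the image equals g(x) = -(1/28)x^3 + (59/280)x^2 - (37/280)x + 53/280


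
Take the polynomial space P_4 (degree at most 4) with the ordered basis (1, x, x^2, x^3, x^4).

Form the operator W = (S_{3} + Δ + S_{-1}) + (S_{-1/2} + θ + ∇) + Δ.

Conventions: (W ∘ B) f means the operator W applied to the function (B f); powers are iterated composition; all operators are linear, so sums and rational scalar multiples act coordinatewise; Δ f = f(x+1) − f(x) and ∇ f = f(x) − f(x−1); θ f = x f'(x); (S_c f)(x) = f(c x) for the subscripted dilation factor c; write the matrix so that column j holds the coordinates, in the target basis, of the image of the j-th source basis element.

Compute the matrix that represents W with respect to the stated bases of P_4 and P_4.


the matrix is [[3, 3, 1, 3, 1]; [0, 5/2, 6, 3, 12]; [0, 0, 49/4, 9, 6]; [0, 0, 0, 231/8, 12]; [0, 0, 0, 0, 1377/16]] (rows listed top to bottom)

image of 1: 3
image of x: (5/2)x + 3
image of x^2: (49/4)x^2 + 6x + 1
image of x^3: (231/8)x^3 + 9x^2 + 3x + 3
image of x^4: (1377/16)x^4 + 12x^3 + 6x^2 + 12x + 1
each image's coordinates form column j of the matrix


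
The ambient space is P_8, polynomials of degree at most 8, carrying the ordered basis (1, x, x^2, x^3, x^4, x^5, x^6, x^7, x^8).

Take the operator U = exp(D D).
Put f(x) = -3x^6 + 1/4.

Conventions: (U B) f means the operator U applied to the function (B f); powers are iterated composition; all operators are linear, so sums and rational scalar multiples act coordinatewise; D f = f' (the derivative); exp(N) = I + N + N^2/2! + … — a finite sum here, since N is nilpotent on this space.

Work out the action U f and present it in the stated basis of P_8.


order-1 term: -90x^4
order-2 term: -540x^2
order-3 term: -360
the series for exp(D D) f terminates at order 3
exp(D D) f = -3x^6 - 90x^4 - 540x^2 - 1439/4

the image equals g(x) = -3x^6 - 90x^4 - 540x^2 - 1439/4


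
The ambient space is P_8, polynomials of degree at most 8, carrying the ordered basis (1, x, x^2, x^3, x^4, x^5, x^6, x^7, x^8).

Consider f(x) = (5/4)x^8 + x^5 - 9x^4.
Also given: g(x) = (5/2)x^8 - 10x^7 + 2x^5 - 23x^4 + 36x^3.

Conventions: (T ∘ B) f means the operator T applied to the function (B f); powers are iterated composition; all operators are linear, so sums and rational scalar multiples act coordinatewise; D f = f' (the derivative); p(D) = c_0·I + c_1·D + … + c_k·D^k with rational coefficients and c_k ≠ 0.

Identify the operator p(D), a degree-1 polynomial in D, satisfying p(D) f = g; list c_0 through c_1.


c_0 = 2, c_1 = -1

D^0 f = (5/4)x^8 + x^5 - 9x^4
D^1 f = 10x^7 + 5x^4 - 36x^3
matching coefficients of g against c_0 f + c_1 Df + … from the top degree down determines the c_i
solution: c_0 = 2, c_1 = -1


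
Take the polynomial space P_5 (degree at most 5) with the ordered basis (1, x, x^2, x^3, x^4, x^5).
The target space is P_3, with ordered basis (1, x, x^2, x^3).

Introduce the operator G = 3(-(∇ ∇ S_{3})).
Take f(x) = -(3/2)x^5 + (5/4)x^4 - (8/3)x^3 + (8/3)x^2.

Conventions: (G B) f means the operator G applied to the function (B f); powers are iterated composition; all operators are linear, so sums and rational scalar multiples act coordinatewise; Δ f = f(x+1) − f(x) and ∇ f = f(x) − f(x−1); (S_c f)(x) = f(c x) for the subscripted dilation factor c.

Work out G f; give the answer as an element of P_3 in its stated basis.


S_{3} f = -(729/2)x^5 + (405/4)x^4 - 72x^3 + 24x^2
∇ S_{3} f = -(3645/2)x^4 + 4050x^3 - (8937/2)x^2 + (4983/2)x - 2247/4
∇ (∇ S_{3}) f = -7290x^3 + 23085x^2 - 28377x + 25665/2
(-(∇ ∇ S_{3})) f = 7290x^3 - 23085x^2 + 28377x - 25665/2
(3(-(∇ ∇ S_{3}))) f = 21870x^3 - 69255x^2 + 85131x - 76995/2

the image equals g(x) = 21870x^3 - 69255x^2 + 85131x - 76995/2


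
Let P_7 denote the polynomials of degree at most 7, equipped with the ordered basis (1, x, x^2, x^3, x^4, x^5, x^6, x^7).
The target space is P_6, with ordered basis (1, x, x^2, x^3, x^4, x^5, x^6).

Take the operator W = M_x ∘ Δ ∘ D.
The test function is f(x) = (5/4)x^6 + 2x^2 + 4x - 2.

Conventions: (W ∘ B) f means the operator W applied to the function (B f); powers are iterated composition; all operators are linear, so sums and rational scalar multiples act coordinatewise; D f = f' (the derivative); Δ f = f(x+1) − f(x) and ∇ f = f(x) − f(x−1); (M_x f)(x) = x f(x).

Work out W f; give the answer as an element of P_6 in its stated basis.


D f = (15/2)x^5 + 4x + 4
Δ D f = (75/2)x^4 + 75x^3 + 75x^2 + (75/2)x + 23/2
M_x Δ D f = (75/2)x^5 + 75x^4 + 75x^3 + (75/2)x^2 + (23/2)x

the image equals g(x) = (75/2)x^5 + 75x^4 + 75x^3 + (75/2)x^2 + (23/2)x


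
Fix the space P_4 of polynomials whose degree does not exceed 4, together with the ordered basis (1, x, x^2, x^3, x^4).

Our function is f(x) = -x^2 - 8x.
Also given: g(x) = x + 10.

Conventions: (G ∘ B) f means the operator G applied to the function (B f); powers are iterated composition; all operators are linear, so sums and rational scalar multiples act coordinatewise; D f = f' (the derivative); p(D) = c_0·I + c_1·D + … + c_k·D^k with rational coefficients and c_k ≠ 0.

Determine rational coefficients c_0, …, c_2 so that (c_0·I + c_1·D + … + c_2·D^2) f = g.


c_0 = 0, c_1 = -1/2, c_2 = -3

D^0 f = -x^2 - 8x
D^1 f = -2x - 8
D^2 f = -2
matching coefficients of g against c_0 f + c_1 Df + … from the top degree down determines the c_i
solution: c_0 = 0, c_1 = -1/2, c_2 = -3


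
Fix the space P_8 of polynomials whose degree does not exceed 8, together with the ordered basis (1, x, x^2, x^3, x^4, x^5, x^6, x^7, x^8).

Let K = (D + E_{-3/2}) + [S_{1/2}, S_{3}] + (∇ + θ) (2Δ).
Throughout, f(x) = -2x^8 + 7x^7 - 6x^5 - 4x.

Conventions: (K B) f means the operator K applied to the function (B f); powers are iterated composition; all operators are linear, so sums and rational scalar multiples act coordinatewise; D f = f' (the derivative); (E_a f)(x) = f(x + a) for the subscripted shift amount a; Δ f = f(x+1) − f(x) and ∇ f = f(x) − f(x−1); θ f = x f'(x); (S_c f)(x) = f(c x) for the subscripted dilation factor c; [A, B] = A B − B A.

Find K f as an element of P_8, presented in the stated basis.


the image equals g(x) = -2x^8 - 209x^7 - (917/2)x^6 + (6563/4)x^5 - (11845/8)x^4 + (50141/16)x^3 - (52853/32)x^2 + (48489/64)x - 8403/64

D f = -16x^7 + 49x^6 - 30x^4 - 4
E_{-3/2} f = -2x^8 + 31x^7 - (399/2)x^6 + (2811/4)x^5 - (11925/8)x^4 + (31293/16)x^3 - (49653/32)x^2 + (43241/64)x - 7635/64
(D + E_{-3/2}) f = -2x^8 + 15x^7 - (301/2)x^6 + (2811/4)x^5 - (12165/8)x^4 + (31293/16)x^3 - (49653/32)x^2 + (43241/64)x - 7891/64
S_{3} f = -13122x^8 + 15309x^7 - 1458x^5 - 12x
S_{1/2} S_{3} f = -(6561/128)x^8 + (15309/128)x^7 - (729/16)x^5 - 6x
S_{1/2} f = -(1/128)x^8 + (7/128)x^7 - (3/16)x^5 - 2x
S_{3} S_{1/2} f = -(6561/128)x^8 + (15309/128)x^7 - (729/16)x^5 - 6x
[S_{1/2}, S_{3}] f = 0
Δ f = -16x^7 - 7x^6 + 35x^5 + 75x^4 + 73x^3 + 31x^2 + 3x - 5
(2Δ) f = -32x^7 - 14x^6 + 70x^5 + 150x^4 + 146x^3 + 62x^2 + 6x - 10
∇ (2Δ) f = -224x^6 + 588x^5 - 560x^4 + 740x^3 - 224x^2 + 76x - 8
θ (2Δ) f = -224x^7 - 84x^6 + 350x^5 + 600x^4 + 438x^3 + 124x^2 + 6x
(∇ + θ) (2Δ) f = -224x^7 - 308x^6 + 938x^5 + 40x^4 + 1178x^3 - 100x^2 + 82x - 8
((D + E_{-3/2}) + [S_{1/2}, S_{3}] + (∇ + θ) (2Δ)) f = -2x^8 - 209x^7 - (917/2)x^6 + (6563/4)x^5 - (11845/8)x^4 + (50141/16)x^3 - (52853/32)x^2 + (48489/64)x - 8403/64


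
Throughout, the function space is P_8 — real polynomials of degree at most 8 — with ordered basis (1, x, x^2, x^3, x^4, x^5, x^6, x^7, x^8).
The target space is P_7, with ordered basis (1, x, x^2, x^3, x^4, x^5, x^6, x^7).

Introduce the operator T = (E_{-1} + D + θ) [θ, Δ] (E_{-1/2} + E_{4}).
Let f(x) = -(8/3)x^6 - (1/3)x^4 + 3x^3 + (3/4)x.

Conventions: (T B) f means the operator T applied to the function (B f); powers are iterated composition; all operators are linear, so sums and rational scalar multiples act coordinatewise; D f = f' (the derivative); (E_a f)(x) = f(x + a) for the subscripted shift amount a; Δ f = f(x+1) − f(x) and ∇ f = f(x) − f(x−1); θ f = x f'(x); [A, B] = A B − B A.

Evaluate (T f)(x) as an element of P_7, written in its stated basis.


the image equals g(x) = 192x^5 + 2200x^4 + (49472/3)x^3 + 62392x^2 + 110542x + 795935/12

E_{-1/2} f = -(8/3)x^6 + 8x^5 - (31/3)x^4 + (31/3)x^3 - (15/2)x^2 + (11/3)x - 13/16
E_{4} f = -(8/3)x^6 - 64x^5 - (1921/3)x^4 - (10247/3)x^3 - 10236x^2 - (195895/12)x - 10813
(E_{-1/2} + E_{4}) f = -(16/3)x^6 - 56x^5 - (1952/3)x^4 - (10216/3)x^3 - (20487/2)x^2 - (195851/12)x - 173021/16
Δ (E_{-1/2} + E_{4}) f = -32x^5 - 360x^4 - (9808/3)x^3 - 14760x^2 - (100853/3)x - 122727/4
θ Δ (E_{-1/2} + E_{4}) f = -160x^5 - 1440x^4 - 9808x^3 - 29520x^2 - (100853/3)x
θ (E_{-1/2} + E_{4}) f = -32x^6 - 280x^5 - (7808/3)x^4 - 10216x^3 - 20487x^2 - (195851/12)x
Δ θ (E_{-1/2} + E_{4}) f = -192x^5 - 1880x^4 - (41552/3)x^3 - 49544x^2 - (250874/3)x - 599263/12
[θ, Δ] (E_{-1/2} + E_{4}) f = 32x^5 + 440x^4 + (12128/3)x^3 + 20024x^2 + 50007x + 599263/12
E_{-1} [θ, Δ] (E_{-1/2} + E_{4}) f = 32x^5 + 280x^4 + (7808/3)x^3 + 10216x^2 + 20487x + 195851/12
D [θ, Δ] (E_{-1/2} + E_{4}) f = 160x^4 + 1760x^3 + 12128x^2 + 40048x + 50007
θ [θ, Δ] (E_{-1/2} + E_{4}) f = 160x^5 + 1760x^4 + 12128x^3 + 40048x^2 + 50007x
(E_{-1} + D + θ) [θ, Δ] (E_{-1/2} + E_{4}) f = 192x^5 + 2200x^4 + (49472/3)x^3 + 62392x^2 + 110542x + 795935/12


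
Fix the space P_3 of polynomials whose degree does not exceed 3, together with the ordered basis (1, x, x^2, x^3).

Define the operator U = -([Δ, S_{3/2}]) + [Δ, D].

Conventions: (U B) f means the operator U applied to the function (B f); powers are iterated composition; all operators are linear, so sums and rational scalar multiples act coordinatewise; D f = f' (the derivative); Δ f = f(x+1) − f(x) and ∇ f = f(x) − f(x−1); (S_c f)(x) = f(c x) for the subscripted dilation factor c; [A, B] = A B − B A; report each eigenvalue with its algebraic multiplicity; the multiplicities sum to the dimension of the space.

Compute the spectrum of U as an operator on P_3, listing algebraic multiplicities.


image of 1: 0
image of x: -1/2
image of x^2: -(3/2)x - 5/4
image of x^3: -(27/8)x^2 - (45/8)x - 19/8
the matrix is upper triangular; its diagonal is (0, 0, 0, 0)
for a triangular matrix the eigenvalues are the diagonal entries, with algebraic multiplicity their repetition count

λ = 0 (multiplicity 4)


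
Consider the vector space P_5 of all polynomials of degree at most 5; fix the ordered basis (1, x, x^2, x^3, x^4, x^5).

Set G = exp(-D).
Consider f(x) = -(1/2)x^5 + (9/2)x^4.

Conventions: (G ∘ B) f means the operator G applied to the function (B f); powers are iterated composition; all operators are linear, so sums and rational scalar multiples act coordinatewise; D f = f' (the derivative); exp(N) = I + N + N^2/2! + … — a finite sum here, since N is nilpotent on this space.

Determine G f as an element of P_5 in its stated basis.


order-1 term: (5/2)x^4 - 18x^3
order-2 term: -5x^3 + 27x^2
order-3 term: 5x^2 - 18x
order-4 term: -(5/2)x + 9/2
order-5 term: 1/2
the series for exp(-D) f terminates at order 5
exp(-D) f = -(1/2)x^5 + 7x^4 - 23x^3 + 32x^2 - (41/2)x + 5

g(x) = -(1/2)x^5 + 7x^4 - 23x^3 + 32x^2 - (41/2)x + 5


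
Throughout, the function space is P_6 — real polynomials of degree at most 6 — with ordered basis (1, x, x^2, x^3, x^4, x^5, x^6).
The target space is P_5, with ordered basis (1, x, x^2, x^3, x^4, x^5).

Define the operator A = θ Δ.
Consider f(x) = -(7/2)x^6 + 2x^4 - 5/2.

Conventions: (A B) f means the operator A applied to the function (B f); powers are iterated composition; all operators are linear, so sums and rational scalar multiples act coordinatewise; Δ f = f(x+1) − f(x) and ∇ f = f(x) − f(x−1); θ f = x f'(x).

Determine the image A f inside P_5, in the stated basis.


the image equals g(x) = -105x^5 - 210x^4 - 186x^3 - 81x^2 - 13x

Δ f = -21x^5 - (105/2)x^4 - 62x^3 - (81/2)x^2 - 13x - 3/2
θ Δ f = -105x^5 - 210x^4 - 186x^3 - 81x^2 - 13x


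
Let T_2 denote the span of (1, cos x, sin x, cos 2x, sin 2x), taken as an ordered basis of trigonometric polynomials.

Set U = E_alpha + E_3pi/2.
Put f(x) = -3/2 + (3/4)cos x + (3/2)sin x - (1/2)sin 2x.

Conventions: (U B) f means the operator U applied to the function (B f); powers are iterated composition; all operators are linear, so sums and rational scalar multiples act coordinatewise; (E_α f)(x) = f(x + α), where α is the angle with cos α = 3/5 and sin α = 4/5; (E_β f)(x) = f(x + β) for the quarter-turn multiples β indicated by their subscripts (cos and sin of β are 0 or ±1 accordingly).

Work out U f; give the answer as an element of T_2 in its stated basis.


E_alpha f = -3/2 + (33/20)cos x + (3/10)sin x - (12/25)cos 2x + (7/50)sin 2x
E_3pi/2 f = -3/2 - (3/2)cos x + (3/4)sin x + (1/2)sin 2x
(E_alpha + E_3pi/2) f = -3 + (3/20)cos x + (21/20)sin x - (12/25)cos 2x + (16/25)sin 2x

g(x) = -3 + (3/20)cos x + (21/20)sin x - (12/25)cos 2x + (16/25)sin 2x


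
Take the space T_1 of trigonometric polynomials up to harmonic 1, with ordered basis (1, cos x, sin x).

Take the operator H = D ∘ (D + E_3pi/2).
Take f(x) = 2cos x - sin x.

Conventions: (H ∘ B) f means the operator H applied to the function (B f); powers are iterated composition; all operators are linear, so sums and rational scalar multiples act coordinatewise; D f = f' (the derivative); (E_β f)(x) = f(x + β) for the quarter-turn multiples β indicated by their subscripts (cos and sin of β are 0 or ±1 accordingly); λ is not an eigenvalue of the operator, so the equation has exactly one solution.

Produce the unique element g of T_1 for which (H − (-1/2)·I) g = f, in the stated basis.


write g with unknown coordinates in the stated basis and equate coefficients in (H − (-1/2)·I) g = f
solving from the highest basis element down gives g = 4cos x - 2sin x
check: H g = 0
so H g − (-1/2)·g = 2cos x - sin x = f ✓

the result is g(x) = 4cos x - 2sin x


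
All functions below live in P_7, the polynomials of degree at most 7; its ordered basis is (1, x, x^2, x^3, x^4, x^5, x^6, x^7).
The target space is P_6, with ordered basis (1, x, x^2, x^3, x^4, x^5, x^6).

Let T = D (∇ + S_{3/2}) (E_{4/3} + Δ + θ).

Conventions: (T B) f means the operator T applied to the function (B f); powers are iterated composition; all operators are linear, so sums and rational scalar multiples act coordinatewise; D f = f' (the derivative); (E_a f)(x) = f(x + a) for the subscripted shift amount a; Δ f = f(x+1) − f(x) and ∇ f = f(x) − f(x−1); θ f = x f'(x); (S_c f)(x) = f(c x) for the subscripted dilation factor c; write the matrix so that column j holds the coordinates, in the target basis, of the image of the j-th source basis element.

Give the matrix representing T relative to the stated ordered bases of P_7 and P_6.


image of 1: 0
image of x: 3
image of x^2: (27/2)x + 13
image of x^3: (81/2)x^2 + (111/2)x + 29/2
image of x^4: (405/4)x^3 + (309/2)x^2 + 71x + 410/9
image of x^5: (3645/16)x^4 + (1425/4)x^3 + (965/4)x^2 + (895/3)x + 575/18
image of x^6: (15309/32)x^5 + (11865/16)x^4 + (2815/4)x^3 + (2365/2)x^2 + (4595/18)x + 2921/27
image of x^7: (15309/16)x^6 + (46473/32)x^5 + (59675/32)x^4 + (44345/12)x^3 + (92155/72)x^2 + (52031/54)x + 35875/486
each image's coordinates form column j of the matrix

the matrix is [[0, 3, 13, 29/2, 410/9, 575/18, 2921/27, 35875/486]; [0, 0, 27/2, 111/2, 71, 895/3, 4595/18, 52031/54]; [0, 0, 0, 81/2, 309/2, 965/4, 2365/2, 92155/72]; [0, 0, 0, 0, 405/4, 1425/4, 2815/4, 44345/12]; [0, 0, 0, 0, 0, 3645/16, 11865/16, 59675/32]; [0, 0, 0, 0, 0, 0, 15309/32, 46473/32]; [0, 0, 0, 0, 0, 0, 0, 15309/16]] (rows listed top to bottom)


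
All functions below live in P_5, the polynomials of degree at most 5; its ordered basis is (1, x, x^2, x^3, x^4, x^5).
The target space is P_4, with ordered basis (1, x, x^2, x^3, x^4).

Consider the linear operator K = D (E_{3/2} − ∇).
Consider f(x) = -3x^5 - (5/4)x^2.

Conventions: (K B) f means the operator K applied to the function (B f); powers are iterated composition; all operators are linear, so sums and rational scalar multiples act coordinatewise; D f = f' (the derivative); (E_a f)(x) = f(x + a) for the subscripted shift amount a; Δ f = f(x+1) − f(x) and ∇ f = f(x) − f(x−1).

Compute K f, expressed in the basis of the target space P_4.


E_{3/2} f = -3x^5 - (45/2)x^4 - (135/2)x^3 - (205/2)x^2 - (1275/16)x - 819/32
∇ f = -15x^4 + 30x^3 - 30x^2 + (25/2)x - 7/4
(-∇) f = 15x^4 - 30x^3 + 30x^2 - (25/2)x + 7/4
(E_{3/2} − ∇) f = -3x^5 - (15/2)x^4 - (195/2)x^3 - (145/2)x^2 - (1475/16)x - 763/32
D (E_{3/2} − ∇) f = -15x^4 - 30x^3 - (585/2)x^2 - 145x - 1475/16

g(x) = -15x^4 - 30x^3 - (585/2)x^2 - 145x - 1475/16


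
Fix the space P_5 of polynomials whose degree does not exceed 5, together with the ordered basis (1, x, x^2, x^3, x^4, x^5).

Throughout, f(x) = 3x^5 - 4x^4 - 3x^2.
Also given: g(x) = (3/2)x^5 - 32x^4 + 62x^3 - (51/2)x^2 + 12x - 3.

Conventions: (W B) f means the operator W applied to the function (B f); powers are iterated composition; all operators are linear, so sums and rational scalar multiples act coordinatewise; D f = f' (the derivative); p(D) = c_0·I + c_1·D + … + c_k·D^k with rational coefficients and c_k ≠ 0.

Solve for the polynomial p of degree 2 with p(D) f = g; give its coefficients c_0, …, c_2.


D^0 f = 3x^5 - 4x^4 - 3x^2
D^1 f = 15x^4 - 16x^3 - 6x
D^2 f = 60x^3 - 48x^2 - 6
matching coefficients of g against c_0 f + c_1 Df + … from the top degree down determines the c_i
solution: c_0 = 1/2, c_1 = -2, c_2 = 1/2

c_0 = 1/2, c_1 = -2, c_2 = 1/2


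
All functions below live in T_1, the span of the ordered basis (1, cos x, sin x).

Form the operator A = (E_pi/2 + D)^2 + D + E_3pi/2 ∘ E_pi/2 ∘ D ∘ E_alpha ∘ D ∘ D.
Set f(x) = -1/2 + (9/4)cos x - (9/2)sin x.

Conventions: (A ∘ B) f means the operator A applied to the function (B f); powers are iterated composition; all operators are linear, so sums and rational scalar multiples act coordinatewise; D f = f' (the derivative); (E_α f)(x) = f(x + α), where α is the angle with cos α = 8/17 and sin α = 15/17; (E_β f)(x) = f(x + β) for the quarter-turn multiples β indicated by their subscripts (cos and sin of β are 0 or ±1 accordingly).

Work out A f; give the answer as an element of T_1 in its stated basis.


E_pi/2 f = -1/2 - (9/2)cos x - (9/4)sin x
D f = -(9/2)cos x - (9/4)sin x
(E_pi/2 + D) f = -1/2 - 9cos x - (9/2)sin x
E_pi/2 (E_pi/2 + D) f = -1/2 - (9/2)cos x + 9sin x
D (E_pi/2 + D) f = -(9/2)cos x + 9sin x
(E_pi/2 + D) (E_pi/2 + D) f = -1/2 - 9cos x + 18sin x
D f = -(9/2)cos x - (9/4)sin x
D f = -(9/2)cos x - (9/4)sin x
D D f = -(9/4)cos x + (9/2)sin x
E_alpha D D f = (99/34)cos x + (279/68)sin x
D E_alpha D D f = (279/68)cos x - (99/34)sin x
E_pi/2 (D ∘ E_alpha ∘ D) D f = -(99/34)cos x - (279/68)sin x
E_3pi/2 E_pi/2 (D ∘ E_alpha ∘ D) D f = (279/68)cos x - (99/34)sin x
((E_pi/2 + D)^2 + D + E_3pi/2 ∘ E_pi/2 ∘ D ∘ E_alpha ∘ D ∘ D) f = -1/2 - (639/68)cos x + (873/68)sin x

g(x) = -1/2 - (639/68)cos x + (873/68)sin x


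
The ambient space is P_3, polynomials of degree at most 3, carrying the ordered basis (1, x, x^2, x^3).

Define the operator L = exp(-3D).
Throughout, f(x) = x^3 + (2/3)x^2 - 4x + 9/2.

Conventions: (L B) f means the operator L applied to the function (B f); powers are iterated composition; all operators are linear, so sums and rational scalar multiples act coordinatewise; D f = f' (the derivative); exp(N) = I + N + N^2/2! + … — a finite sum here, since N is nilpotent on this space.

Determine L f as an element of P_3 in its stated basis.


order-1 term: -9x^2 - 4x + 12
order-2 term: 27x + 6
order-3 term: -27
the series for exp(-3D) f terminates at order 3
exp(-3D) f = x^3 - (25/3)x^2 + 19x - 9/2

the result is g(x) = x^3 - (25/3)x^2 + 19x - 9/2


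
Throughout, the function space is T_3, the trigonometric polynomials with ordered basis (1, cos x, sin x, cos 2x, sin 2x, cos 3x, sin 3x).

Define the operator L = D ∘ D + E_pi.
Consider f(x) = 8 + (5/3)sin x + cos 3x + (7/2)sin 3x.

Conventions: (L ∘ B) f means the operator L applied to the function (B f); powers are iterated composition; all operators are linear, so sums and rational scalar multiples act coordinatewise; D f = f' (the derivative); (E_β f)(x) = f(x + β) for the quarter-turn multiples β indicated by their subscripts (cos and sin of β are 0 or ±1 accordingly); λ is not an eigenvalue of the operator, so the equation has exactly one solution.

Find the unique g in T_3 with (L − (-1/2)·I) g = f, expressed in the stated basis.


write g with unknown coordinates in the stated basis and equate coefficients in (L − (-1/2)·I) g = f
solving from the highest basis element down gives g = 16/3 - (10/9)sin x - (2/19)cos 3x - (7/19)sin 3x
check: L g = 16/3 + (20/9)sin x + (20/19)cos 3x + (70/19)sin 3x
so L g − (-1/2)·g = 8 + (5/3)sin x + cos 3x + (7/2)sin 3x = f ✓

the image equals g(x) = 16/3 - (10/9)sin x - (2/19)cos 3x - (7/19)sin 3x


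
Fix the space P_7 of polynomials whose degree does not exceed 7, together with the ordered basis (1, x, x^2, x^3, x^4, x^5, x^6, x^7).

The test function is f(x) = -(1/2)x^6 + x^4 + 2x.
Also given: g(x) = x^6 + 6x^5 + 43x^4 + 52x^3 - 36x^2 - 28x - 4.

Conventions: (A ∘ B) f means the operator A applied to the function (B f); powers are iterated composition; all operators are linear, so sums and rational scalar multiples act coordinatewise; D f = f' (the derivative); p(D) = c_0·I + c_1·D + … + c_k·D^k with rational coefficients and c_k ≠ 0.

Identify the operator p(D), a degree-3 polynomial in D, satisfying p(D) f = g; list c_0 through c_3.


D^0 f = -(1/2)x^6 + x^4 + 2x
D^1 f = -3x^5 + 4x^3 + 2
D^2 f = -15x^4 + 12x^2
D^3 f = -60x^3 + 24x
matching coefficients of g against c_0 f + c_1 Df + … from the top degree down determines the c_i
solution: c_0 = -2, c_1 = -2, c_2 = -3, c_3 = -1

p(D) = -2·I − 2·D − 3·D^2 − D^3, i.e. c_0 = -2, c_1 = -2, c_2 = -3, c_3 = -1


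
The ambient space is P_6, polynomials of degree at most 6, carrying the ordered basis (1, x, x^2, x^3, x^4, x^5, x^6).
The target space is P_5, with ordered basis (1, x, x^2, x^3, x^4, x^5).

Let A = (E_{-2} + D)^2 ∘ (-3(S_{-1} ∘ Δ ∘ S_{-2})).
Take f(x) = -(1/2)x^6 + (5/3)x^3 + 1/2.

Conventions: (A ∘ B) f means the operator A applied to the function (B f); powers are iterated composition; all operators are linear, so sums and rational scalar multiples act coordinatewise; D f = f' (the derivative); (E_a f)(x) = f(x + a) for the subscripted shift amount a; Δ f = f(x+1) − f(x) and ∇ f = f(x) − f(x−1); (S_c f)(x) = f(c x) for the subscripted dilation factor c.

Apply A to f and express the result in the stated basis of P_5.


S_{-2} f = -32x^6 - (40/3)x^3 + 1/2
Δ S_{-2} f = -192x^5 - 480x^4 - 640x^3 - 520x^2 - 232x - 136/3
S_{-1} (Δ ∘ S_{-2}) f = 192x^5 - 480x^4 + 640x^3 - 520x^2 + 232x - 136/3
(-3(S_{-1} ∘ Δ ∘ S_{-2})) f = -576x^5 + 1440x^4 - 1920x^3 + 1560x^2 - 696x + 136
E_{-2} (-3(S_{-1} ∘ Δ ∘ S_{-2})) f = -576x^5 + 7200x^4 - 36480x^3 + 93720x^2 - 122136x + 64600
D (-3(S_{-1} ∘ Δ ∘ S_{-2})) f = -2880x^4 + 5760x^3 - 5760x^2 + 3120x - 696
(E_{-2} + D) (-3(S_{-1} ∘ Δ ∘ S_{-2})) f = -576x^5 + 4320x^4 - 30720x^3 + 87960x^2 - 119016x + 63904
E_{-2} (E_{-2} + D) (-3(S_{-1} ∘ Δ ∘ S_{-2})) f = -576x^5 + 10080x^4 - 88320x^3 + 422040x^2 - 1023816x + 987088
D (E_{-2} + D) (-3(S_{-1} ∘ Δ ∘ S_{-2})) f = -2880x^4 + 17280x^3 - 92160x^2 + 175920x - 119016
(E_{-2} + D) (E_{-2} + D) (-3(S_{-1} ∘ Δ ∘ S_{-2})) f = -576x^5 + 7200x^4 - 71040x^3 + 329880x^2 - 847896x + 868072

the result is g(x) = -576x^5 + 7200x^4 - 71040x^3 + 329880x^2 - 847896x + 868072


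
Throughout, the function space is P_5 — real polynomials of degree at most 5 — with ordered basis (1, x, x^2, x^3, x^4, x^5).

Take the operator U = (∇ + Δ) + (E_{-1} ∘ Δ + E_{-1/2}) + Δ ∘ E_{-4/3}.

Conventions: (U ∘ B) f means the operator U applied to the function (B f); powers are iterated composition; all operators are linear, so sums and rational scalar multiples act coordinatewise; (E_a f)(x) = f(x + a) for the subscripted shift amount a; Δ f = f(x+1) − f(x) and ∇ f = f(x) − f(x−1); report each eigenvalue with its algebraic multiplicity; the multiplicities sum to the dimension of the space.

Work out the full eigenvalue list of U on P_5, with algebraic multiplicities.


image of 1: 1
image of x: x + 7/2
image of x^2: x^2 + 7x - 29/12
image of x^3: x^3 + (21/2)x^2 - (29/4)x + 125/24
image of x^4: x^4 + 14x^3 - (29/2)x^2 + (125/6)x - 1765/432
image of x^5: x^5 + (35/2)x^4 - (145/6)x^3 + (625/12)x^2 - (8825/432)x + 18607/2592
the matrix is upper triangular; its diagonal is (1, 1, 1, 1, 1, 1)
for a triangular matrix the eigenvalues are the diagonal entries, with algebraic multiplicity their repetition count

λ = 1 (multiplicity 6)


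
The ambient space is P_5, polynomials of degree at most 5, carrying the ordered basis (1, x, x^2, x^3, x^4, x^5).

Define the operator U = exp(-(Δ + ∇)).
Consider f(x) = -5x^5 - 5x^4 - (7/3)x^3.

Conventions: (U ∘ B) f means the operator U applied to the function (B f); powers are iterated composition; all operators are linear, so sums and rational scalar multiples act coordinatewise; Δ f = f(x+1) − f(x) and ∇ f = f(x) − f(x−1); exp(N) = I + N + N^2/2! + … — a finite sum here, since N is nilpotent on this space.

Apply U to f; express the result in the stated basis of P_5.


order-1 term: 50x^4 + 40x^3 + 114x^2 + 40x + 44/3
order-2 term: -200x^3 - 120x^2 - 428x - 80
order-3 term: 400x^2 + 160x + 1256/3
order-4 term: -400x - 80
order-5 term: 160
the series for exp(-(Δ + ∇)) f terminates at order 5
exp(-(Δ + ∇)) f = -5x^5 + 45x^4 - (487/3)x^3 + 394x^2 - 628x + 1300/3

the image equals g(x) = -5x^5 + 45x^4 - (487/3)x^3 + 394x^2 - 628x + 1300/3


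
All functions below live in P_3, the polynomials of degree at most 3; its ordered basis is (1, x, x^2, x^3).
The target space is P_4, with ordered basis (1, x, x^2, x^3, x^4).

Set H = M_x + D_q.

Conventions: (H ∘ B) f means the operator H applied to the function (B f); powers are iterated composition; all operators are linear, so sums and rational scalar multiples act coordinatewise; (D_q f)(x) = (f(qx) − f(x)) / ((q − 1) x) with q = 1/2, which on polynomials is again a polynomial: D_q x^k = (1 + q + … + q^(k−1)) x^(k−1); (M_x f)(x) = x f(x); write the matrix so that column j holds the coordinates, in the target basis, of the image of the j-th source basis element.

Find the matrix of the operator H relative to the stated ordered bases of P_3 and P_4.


image of 1: x
image of x: x^2 + 1
image of x^2: x^3 + (3/2)x
image of x^3: x^4 + (7/4)x^2
each image's coordinates form column j of the matrix

the matrix is [[0, 1, 0, 0]; [1, 0, 3/2, 0]; [0, 1, 0, 7/4]; [0, 0, 1, 0]; [0, 0, 0, 1]] (rows listed top to bottom)


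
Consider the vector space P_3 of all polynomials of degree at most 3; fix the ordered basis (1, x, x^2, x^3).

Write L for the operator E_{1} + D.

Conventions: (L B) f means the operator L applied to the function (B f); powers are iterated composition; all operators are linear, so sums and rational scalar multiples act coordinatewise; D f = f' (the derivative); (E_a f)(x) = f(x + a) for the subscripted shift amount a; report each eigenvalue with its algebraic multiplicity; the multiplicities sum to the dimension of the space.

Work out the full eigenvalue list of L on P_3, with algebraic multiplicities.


image of 1: 1
image of x: x + 2
image of x^2: x^2 + 4x + 1
image of x^3: x^3 + 6x^2 + 3x + 1
the matrix is upper triangular; its diagonal is (1, 1, 1, 1)
for a triangular matrix the eigenvalues are the diagonal entries, with algebraic multiplicity their repetition count

λ = 1 (multiplicity 4)


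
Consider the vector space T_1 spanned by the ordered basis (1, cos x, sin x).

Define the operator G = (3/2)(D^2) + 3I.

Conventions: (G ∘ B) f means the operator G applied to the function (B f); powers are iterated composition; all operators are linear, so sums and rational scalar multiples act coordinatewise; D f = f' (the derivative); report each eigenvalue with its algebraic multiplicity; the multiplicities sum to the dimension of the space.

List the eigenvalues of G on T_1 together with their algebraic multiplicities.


image of 1: 3
image of cos x: (3/2)cos x
image of sin x: (3/2)sin x
the matrix is diagonal; its diagonal is (3, 3/2, 3/2)
for a triangular matrix the eigenvalues are the diagonal entries, with algebraic multiplicity their repetition count

λ = 3/2 (multiplicity 2), λ = 3 (multiplicity 1)


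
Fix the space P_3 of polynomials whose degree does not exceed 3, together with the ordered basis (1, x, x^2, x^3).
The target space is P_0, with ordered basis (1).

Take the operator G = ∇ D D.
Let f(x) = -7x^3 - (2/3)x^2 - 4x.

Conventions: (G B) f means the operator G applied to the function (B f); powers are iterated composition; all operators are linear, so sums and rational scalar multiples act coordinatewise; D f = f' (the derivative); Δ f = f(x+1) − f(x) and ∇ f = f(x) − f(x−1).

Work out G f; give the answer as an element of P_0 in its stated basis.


the result is g(x) = -42

D f = -21x^2 - (4/3)x - 4
D D f = -42x - 4/3
∇ D D f = -42
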